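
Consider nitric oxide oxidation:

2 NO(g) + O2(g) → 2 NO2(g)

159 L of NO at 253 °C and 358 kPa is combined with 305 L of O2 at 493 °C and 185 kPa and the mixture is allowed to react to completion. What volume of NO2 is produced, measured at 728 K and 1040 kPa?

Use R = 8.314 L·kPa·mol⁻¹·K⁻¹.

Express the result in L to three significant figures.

75.7 L

n(NO) = PV/RT = (358 × 159) / (8.314 × 526.15) = 13.01 mol
n(O2) = PV/RT = (185 × 305) / (8.314 × 766.15) = 8.858 mol
For 13.01 mol NO, stoichiometry requires (1/2) × 13.01 = 6.505 mol O2; 8.858 mol is available, so NO is limiting.
n(NO2) = (2/2) × 13.01 = 13.01 mol
V(NO2) = nRT/P = 13.01 × 8.314 × 728 / 1040 = 75.72 L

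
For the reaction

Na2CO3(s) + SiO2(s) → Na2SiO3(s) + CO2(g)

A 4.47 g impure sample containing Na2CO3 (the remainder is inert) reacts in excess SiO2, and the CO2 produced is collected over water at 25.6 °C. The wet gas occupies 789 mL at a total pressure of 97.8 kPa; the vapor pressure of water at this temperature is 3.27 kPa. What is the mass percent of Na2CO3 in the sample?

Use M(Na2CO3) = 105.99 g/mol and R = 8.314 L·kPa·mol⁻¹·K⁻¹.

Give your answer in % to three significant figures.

P(CO2) = 97.8 − 3.27 = 94.53 kPa
n(CO2) = PV/RT = (94.53 × 0.7890) / (8.314 × 298.75) = 0.03003 mol
n(Na2CO3) = (1/1) × 0.03003 = 0.03003 mol
m(Na2CO3) = 0.03003 × 105.99 = 3.183 g
%Na2CO3 = 3.183 / 4.47 × 100 = 71.21%

71.2 %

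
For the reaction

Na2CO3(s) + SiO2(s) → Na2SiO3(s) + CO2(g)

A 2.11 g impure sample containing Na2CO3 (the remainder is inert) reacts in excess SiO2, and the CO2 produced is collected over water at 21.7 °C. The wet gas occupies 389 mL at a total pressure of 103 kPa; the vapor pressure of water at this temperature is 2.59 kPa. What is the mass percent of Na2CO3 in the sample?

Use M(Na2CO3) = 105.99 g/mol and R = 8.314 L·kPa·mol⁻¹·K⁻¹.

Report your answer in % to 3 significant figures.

P(CO2) = 103 − 2.59 = 100.4 kPa
n(CO2) = PV/RT = (100.4 × 0.3890) / (8.314 × 294.85) = 0.01593 mol
n(Na2CO3) = (1/1) × 0.01593 = 0.01593 mol
m(Na2CO3) = 0.01593 × 105.99 = 1.688 g
%Na2CO3 = 1.688 / 2.11 × 100 = 80.00%

80.0 %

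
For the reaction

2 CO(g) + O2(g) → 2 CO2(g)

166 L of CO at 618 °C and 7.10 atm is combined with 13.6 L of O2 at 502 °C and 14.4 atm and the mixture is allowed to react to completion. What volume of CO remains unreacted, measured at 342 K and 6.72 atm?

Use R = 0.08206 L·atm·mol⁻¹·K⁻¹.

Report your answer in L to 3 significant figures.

n(CO) = PV/RT = (7.10 × 166) / (0.08206 × 891.15) = 16.12 mol
n(O2) = PV/RT = (14.4 × 13.6) / (0.08206 × 775.15) = 3.079 mol
For 16.12 mol CO, stoichiometry requires (1/2) × 16.12 = 8.060 mol O2; 3.079 mol is available, so O2 is limiting.
n(CO) consumed = (2/1) × 3.079 = 6.158 mol; remaining = 16.12 − 6.158 = 9.962 mol
V(CO) = nRT/P = 9.962 × 0.08206 × 342 / 6.72 = 41.60 L

41.6 L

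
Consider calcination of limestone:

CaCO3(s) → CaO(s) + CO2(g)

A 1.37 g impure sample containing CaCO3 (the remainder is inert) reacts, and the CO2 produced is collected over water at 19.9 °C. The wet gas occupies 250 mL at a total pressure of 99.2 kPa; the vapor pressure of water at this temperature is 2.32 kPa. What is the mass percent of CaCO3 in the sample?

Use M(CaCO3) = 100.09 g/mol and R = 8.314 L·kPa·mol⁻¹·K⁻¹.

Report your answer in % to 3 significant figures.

P(CO2) = 99.2 − 2.32 = 96.88 kPa
n(CO2) = PV/RT = (96.88 × 0.2500) / (8.314 × 293.05) = 0.009941 mol
n(CaCO3) = (1/1) × 0.009941 = 0.009941 mol
m(CaCO3) = 0.009941 × 100.09 = 0.9950 g
%CaCO3 = 0.9950 / 1.37 × 100 = 72.63%

72.6 %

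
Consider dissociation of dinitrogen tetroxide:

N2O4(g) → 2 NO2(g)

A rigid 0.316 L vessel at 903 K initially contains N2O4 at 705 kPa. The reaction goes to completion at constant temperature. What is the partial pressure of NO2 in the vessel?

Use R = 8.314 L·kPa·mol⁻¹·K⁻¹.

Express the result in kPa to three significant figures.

1410 kPa

n(N2O4)₀ = PV/RT = (705 × 0.316) / (8.314 × 903) = 0.02967 mol
n(NO2) = (2/1) × 0.02967 = 0.05934 mol
P(NO2) = nRT/V = 0.05934 × 8.314 × 903 / 0.316 = 1410 kPa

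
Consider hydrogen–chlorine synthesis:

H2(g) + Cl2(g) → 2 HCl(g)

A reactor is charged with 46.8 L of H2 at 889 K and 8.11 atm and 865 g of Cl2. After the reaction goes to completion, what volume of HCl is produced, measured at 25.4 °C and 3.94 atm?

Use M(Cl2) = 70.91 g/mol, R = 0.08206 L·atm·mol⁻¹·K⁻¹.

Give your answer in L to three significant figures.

64.7 L

n(H2) = PV/RT = (8.11 × 46.8) / (0.08206 × 889) = 5.203 mol
n(Cl2) = 865 / 70.91 = 12.20 mol
For 5.203 mol H2, stoichiometry requires (1/1) × 5.203 = 5.203 mol Cl2; 12.20 mol is available, so H2 is limiting.
n(HCl) = (2/1) × 5.203 = 10.41 mol
V(HCl) = nRT/P = 10.41 × 0.08206 × 298.55 / 3.94 = 64.73 L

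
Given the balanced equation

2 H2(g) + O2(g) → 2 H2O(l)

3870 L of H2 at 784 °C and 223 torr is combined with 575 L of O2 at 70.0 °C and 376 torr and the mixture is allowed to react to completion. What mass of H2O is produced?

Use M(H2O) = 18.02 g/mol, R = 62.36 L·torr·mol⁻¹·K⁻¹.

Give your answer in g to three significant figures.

236 g

n(H2) = PV/RT = (223 × 3870) / (62.36 × 1057.15) = 13.09 mol
n(O2) = PV/RT = (376 × 575) / (62.36 × 343.15) = 10.10 mol
For 13.09 mol H2, stoichiometry requires (1/2) × 13.09 = 6.545 mol O2; 10.10 mol is available, so H2 is limiting.
n(H2O) = (2/2) × 13.09 = 13.09 mol
m(H2O) = 13.09 × 18.02 = 235.9 g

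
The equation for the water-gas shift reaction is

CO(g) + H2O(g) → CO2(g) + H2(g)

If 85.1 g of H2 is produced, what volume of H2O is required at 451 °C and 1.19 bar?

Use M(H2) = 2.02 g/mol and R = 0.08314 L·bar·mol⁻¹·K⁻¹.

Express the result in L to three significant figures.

n(H2) = 85.10 / 2.02 = 42.13 mol
n(H2O) = (1/1) × 42.13 = 42.13 mol
V = nRT/P = 42.13 × 0.08314 × 724.15 / 1.19 = 2131 L

2130 L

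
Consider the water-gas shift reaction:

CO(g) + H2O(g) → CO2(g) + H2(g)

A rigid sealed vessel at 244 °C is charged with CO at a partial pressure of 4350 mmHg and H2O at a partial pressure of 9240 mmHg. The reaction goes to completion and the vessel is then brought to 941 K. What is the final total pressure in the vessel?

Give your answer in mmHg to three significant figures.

With V and T fixed, P_i ∝ n_i, so the mole ratios apply directly to partial pressures at 244 °C.
P(H2O) required for 4350 mmHg of CO = (1/1) × 4350 = 4350 mmHg; available 9240 mmHg, so CO is limiting.
P(H2O) remaining = 9240 − (1/1) × 4350 = 4890 mmHg
P(gaseous products) = (1+1)/1 × 4350 = 8700 mmHg
P_total at 244 °C = 4890 + 8700 = 13590 mmHg
Scaling to 941 K: P = 13590 × 941/517.15 = 24730 mmHg

24700 mmHg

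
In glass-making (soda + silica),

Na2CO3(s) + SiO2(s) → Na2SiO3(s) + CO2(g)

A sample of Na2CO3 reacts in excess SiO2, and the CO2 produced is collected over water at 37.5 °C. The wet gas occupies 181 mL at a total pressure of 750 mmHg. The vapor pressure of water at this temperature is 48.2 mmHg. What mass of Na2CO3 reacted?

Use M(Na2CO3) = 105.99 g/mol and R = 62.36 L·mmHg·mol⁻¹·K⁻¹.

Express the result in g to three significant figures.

P(CO2) = 750 − 48.2 = 701.8 mmHg
n(CO2) = PV/RT = (701.8 × 0.1810) / (62.36 × 310.65) = 0.006557 mol
n(Na2CO3) = (1/1) × 0.006557 = 0.006557 mol
m(Na2CO3) = 0.006557 × 105.99 = 0.6950 g

0.695 g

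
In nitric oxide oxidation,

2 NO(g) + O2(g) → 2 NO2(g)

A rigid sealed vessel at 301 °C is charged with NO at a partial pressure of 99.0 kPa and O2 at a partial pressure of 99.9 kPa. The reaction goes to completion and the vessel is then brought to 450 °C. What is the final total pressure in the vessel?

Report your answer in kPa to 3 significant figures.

Because the vessel is rigid and T is held at 301 °C, work the stoichiometry in partial pressures (P_i = n_iRT/V).
P(O2) required for 99.0 kPa of NO = (1/2) × 99.0 = 49.50 kPa; available 99.9 kPa, so NO is limiting.
P(O2) remaining = 99.9 − (1/2) × 99.0 = 50.40 kPa
P(gaseous products) = (2)/2 × 99.0 = 99.00 kPa
P_total at 301 °C = 50.40 + 99.00 = 149.4 kPa
Scaling to 450 °C: P = 149.4 × 723.15/574.15 = 188.2 kPa

188 kPa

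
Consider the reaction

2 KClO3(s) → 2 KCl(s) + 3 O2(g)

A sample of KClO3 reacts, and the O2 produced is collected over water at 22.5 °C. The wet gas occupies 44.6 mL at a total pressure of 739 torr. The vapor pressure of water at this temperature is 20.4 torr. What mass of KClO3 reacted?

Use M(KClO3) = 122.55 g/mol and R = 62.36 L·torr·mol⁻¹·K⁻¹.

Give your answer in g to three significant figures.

P(O2) = 739 − 20.4 = 718.6 torr
n(O2) = PV/RT = (718.6 × 0.04460) / (62.36 × 295.65) = 0.001738 mol
n(KClO3) = (2/3) × 0.001738 = 0.001159 mol
m(KClO3) = 0.001159 × 122.55 = 0.1420 g

0.142 g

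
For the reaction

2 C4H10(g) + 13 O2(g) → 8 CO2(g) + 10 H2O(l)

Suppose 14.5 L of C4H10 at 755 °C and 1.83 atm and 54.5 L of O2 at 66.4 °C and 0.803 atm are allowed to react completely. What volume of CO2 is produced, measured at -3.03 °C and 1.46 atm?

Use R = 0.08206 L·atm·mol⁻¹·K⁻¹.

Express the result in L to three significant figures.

14.7 L

n(C4H10) = PV/RT = (1.83 × 14.5) / (0.08206 × 1028.15) = 0.3145 mol
n(O2) = PV/RT = (0.803 × 54.5) / (0.08206 × 339.55) = 1.571 mol
For 0.3145 mol C4H10, stoichiometry requires (13/2) × 0.3145 = 2.044 mol O2; 1.571 mol is available, so O2 is limiting.
n(CO2) = (8/13) × 1.571 = 0.9668 mol
V(CO2) = nRT/P = 0.9668 × 0.08206 × 270.12 / 1.46 = 14.68 L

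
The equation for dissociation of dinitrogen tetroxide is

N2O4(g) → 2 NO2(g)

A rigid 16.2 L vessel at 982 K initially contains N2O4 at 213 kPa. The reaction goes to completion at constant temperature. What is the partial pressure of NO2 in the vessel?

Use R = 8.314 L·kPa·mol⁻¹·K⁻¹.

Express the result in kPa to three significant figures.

426 kPa

n(N2O4)₀ = PV/RT = (213 × 16.2) / (8.314 × 982) = 0.4226 mol
n(NO2) = (2/1) × 0.4226 = 0.8452 mol
P(NO2) = nRT/V = 0.8452 × 8.314 × 982 / 16.2 = 426.0 kPa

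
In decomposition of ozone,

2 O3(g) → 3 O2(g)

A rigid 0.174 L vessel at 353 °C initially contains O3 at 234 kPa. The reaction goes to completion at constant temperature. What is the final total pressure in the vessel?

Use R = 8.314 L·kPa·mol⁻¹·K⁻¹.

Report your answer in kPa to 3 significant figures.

351 kPa

At constant T and V, P ∝ n(gas): 2 mol gas → 3 mol gas.
P_final = (3/2) × 234 = 351.0 kPa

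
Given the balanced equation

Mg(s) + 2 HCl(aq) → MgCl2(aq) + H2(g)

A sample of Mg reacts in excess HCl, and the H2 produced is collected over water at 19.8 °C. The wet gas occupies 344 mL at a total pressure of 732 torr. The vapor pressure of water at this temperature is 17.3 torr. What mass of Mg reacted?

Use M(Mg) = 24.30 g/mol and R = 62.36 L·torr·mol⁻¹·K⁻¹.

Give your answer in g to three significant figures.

P(H2) = 732 − 17.3 = 714.7 torr
n(H2) = PV/RT = (714.7 × 0.3440) / (62.36 × 292.95) = 0.01346 mol
n(Mg) = (1/1) × 0.01346 = 0.01346 mol
m(Mg) = 0.01346 × 24.30 = 0.3271 g

0.327 g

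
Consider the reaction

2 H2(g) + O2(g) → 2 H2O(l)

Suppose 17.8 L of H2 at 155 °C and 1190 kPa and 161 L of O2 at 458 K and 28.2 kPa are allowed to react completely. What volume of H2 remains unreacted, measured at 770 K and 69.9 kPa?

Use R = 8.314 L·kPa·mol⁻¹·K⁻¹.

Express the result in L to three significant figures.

327 L

n(H2) = PV/RT = (1190 × 17.8) / (8.314 × 428.15) = 5.951 mol
n(O2) = PV/RT = (28.2 × 161) / (8.314 × 458) = 1.192 mol
For 5.951 mol H2, stoichiometry requires (1/2) × 5.951 = 2.975 mol O2; 1.192 mol is available, so O2 is limiting.
n(H2) consumed = (2/1) × 1.192 = 2.384 mol; remaining = 5.951 − 2.384 = 3.567 mol
V(H2) = nRT/P = 3.567 × 8.314 × 770 / 69.9 = 326.7 L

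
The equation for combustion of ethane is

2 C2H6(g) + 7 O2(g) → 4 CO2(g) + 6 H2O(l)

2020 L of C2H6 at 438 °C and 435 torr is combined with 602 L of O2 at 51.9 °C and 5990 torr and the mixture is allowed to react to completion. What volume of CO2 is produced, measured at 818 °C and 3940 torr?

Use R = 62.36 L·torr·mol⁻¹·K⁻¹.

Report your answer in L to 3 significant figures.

n(C2H6) = PV/RT = (435 × 2020) / (62.36 × 711.15) = 19.81 mol
n(O2) = PV/RT = (5990 × 602) / (62.36 × 325.05) = 177.9 mol
For 19.81 mol C2H6, stoichiometry requires (7/2) × 19.81 = 69.33 mol O2; 177.9 mol is available, so C2H6 is limiting.
n(CO2) = (4/2) × 19.81 = 39.62 mol
V(CO2) = nRT/P = 39.62 × 62.36 × 1091.15 / 3940 = 684.2 L

684 L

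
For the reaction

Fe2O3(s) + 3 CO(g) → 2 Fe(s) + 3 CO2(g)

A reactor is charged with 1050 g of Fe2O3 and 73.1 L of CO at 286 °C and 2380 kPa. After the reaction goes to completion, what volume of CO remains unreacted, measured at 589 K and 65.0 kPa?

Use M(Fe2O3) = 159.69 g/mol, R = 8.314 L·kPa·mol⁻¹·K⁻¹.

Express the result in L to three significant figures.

1330 L

n(Fe2O3) = 1050 / 159.69 = 6.575 mol
n(CO) = PV/RT = (2380 × 73.1) / (8.314 × 559.15) = 37.42 mol
For 6.575 mol Fe2O3, stoichiometry requires (3/1) × 6.575 = 19.73 mol CO; 37.42 mol is available, so Fe2O3 is limiting.
n(CO) consumed = (3/1) × 6.575 = 19.73 mol; remaining = 37.42 − 19.73 = 17.69 mol
V(CO) = nRT/P = 17.69 × 8.314 × 589 / 65.0 = 1333 L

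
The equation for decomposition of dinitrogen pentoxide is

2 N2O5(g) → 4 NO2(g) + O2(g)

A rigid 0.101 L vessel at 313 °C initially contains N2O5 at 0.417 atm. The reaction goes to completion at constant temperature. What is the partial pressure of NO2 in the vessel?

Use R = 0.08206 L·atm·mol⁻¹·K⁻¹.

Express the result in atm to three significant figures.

n(N2O5)₀ = PV/RT = (0.417 × 0.101) / (0.08206 × 586.15) = 0.0008756 mol
n(NO2) = (4/2) × 0.0008756 = 0.001751 mol
P(NO2) = nRT/V = 0.001751 × 0.08206 × 586.15 / 0.101 = 0.8339 atm

0.834 atm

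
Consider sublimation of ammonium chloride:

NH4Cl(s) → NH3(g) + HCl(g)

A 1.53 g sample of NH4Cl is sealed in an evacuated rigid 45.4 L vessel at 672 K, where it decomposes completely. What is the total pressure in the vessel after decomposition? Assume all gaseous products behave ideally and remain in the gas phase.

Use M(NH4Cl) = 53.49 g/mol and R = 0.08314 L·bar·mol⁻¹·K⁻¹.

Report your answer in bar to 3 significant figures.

n(NH4Cl) = 1.53 / 53.49 = 0.02860 mol
n(gas produced) = (2/1) × 0.02860 = 0.05720 mol
P = nRT/V = 0.05720 × 0.08314 × 672 / 45.4 = 0.07039 bar

0.0704 bar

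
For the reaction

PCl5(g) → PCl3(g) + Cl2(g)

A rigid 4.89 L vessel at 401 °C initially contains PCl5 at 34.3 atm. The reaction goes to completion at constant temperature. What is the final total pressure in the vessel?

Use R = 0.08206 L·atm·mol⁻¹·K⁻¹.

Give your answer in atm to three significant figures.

Since T and V are fixed, P_final/P_initial = n_final/n_initial = 2/1.
P_final = (2/1) × 34.3 = 68.60 atm

68.6 atm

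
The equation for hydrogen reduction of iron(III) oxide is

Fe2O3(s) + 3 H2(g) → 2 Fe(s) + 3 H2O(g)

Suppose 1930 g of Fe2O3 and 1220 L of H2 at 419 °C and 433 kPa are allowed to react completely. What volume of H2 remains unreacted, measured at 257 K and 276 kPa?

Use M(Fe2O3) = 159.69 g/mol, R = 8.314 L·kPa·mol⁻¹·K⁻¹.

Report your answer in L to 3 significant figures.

n(Fe2O3) = 1930 / 159.69 = 12.09 mol
n(H2) = PV/RT = (433 × 1220) / (8.314 × 692.15) = 91.80 mol
For 12.09 mol Fe2O3, stoichiometry requires (3/1) × 12.09 = 36.27 mol H2; 91.80 mol is available, so Fe2O3 is limiting.
n(H2) consumed = (3/1) × 12.09 = 36.27 mol; remaining = 91.80 − 36.27 = 55.53 mol
V(H2) = nRT/P = 55.53 × 8.314 × 257 / 276 = 429.9 L

430 L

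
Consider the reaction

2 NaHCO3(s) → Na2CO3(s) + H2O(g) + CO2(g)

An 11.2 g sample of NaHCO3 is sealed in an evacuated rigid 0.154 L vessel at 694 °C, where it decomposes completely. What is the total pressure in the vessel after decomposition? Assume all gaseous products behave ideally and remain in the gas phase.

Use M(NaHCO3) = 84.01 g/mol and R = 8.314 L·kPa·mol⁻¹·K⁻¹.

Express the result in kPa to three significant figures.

n(NaHCO3) = 11.2 / 84.01 = 0.1333 mol
n(gas produced) = (2/2) × 0.1333 = 0.1333 mol
P = nRT/V = 0.1333 × 8.314 × 967.15 / 0.154 = 6960 kPa

6960 kPa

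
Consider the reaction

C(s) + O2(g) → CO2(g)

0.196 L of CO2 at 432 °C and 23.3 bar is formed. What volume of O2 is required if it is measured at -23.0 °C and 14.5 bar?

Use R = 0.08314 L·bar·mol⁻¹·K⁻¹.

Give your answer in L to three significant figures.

0.112 L

n(CO2) = PV/RT = (23.3 × 0.196) / (0.08314 × 705.15) = 0.07790 mol
n(O2) = (1/1) × 0.07790 = 0.07790 mol
V = nRT/P = 0.07790 × 0.08314 × 250.15 / 14.5 = 0.1117 L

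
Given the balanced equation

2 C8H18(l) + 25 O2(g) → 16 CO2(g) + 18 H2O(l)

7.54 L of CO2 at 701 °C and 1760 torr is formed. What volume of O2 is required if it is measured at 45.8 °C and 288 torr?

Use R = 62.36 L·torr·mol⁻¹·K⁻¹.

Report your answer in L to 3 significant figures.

n(CO2) = PV/RT = (1760 × 7.54) / (62.36 × 974.15) = 0.2185 mol
n(O2) = (25/16) × 0.2185 = 0.3414 mol
V = nRT/P = 0.3414 × 62.36 × 318.95 / 288 = 23.58 L

23.6 L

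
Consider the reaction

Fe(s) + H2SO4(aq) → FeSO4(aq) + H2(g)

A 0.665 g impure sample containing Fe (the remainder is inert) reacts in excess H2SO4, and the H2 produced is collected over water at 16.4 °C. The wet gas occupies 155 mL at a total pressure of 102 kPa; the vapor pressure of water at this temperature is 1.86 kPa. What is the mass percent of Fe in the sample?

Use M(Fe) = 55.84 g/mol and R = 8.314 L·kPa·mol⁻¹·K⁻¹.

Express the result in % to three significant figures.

P(H2) = 102 − 1.86 = 100.1 kPa
n(H2) = PV/RT = (100.1 × 0.1550) / (8.314 × 289.55) = 0.006445 mol
n(Fe) = (1/1) × 0.006445 = 0.006445 mol
m(Fe) = 0.006445 × 55.84 = 0.3599 g
%Fe = 0.3599 / 0.665 × 100 = 54.12%

54.1 %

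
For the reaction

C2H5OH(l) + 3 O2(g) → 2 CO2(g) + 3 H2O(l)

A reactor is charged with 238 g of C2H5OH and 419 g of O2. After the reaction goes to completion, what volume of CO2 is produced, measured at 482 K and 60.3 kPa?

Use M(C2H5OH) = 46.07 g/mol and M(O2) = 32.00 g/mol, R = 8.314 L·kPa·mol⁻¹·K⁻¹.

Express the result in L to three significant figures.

580 L

n(C2H5OH) = 238 / 46.07 = 5.166 mol
n(O2) = 419 / 32.00 = 13.09 mol
For 5.166 mol C2H5OH, stoichiometry requires (3/1) × 5.166 = 15.50 mol O2; 13.09 mol is available, so O2 is limiting.
n(CO2) = (2/3) × 13.09 = 8.727 mol
V(CO2) = nRT/P = 8.727 × 8.314 × 482 / 60.3 = 580.0 L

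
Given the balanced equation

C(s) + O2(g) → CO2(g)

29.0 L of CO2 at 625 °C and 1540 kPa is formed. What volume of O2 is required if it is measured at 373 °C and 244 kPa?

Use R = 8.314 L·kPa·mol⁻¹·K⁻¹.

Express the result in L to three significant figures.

132 L

n(CO2) = PV/RT = (1540 × 29.0) / (8.314 × 898.15) = 5.981 mol
n(O2) = (1/1) × 5.981 = 5.981 mol
V = nRT/P = 5.981 × 8.314 × 646.15 / 244 = 131.7 L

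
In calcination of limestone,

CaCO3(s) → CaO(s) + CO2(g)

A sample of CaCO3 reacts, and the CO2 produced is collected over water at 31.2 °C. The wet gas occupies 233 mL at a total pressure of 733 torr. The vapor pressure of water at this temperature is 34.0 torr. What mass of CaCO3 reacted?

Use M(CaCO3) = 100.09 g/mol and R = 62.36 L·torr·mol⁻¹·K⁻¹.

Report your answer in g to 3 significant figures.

0.859 g

P(CO2) = 733 − 34.0 = 699.0 torr
n(CO2) = PV/RT = (699.0 × 0.2330) / (62.36 × 304.35) = 0.008581 mol
n(CaCO3) = (1/1) × 0.008581 = 0.008581 mol
m(CaCO3) = 0.008581 × 100.09 = 0.8589 g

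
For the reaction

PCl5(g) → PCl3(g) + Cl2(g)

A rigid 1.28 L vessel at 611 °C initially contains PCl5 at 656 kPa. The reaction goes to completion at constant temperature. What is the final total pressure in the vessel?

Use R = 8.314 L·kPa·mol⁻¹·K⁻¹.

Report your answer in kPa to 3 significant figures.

At constant T and V, P ∝ n(gas): 1 mol gas → 2 mol gas.
P_final = (2/1) × 656 = 1312 kPa

1310 kPa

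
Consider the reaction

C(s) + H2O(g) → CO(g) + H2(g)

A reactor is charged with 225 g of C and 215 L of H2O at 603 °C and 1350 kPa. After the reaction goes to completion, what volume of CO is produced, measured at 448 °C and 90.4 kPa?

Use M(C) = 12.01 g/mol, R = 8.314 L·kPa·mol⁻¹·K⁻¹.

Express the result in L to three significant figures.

1240 L

n(C) = 225 / 12.01 = 18.73 mol
n(H2O) = PV/RT = (1350 × 215) / (8.314 × 876.15) = 39.85 mol
For 18.73 mol C, stoichiometry requires (1/1) × 18.73 = 18.73 mol H2O; 39.85 mol is available, so C is limiting.
n(CO) = (1/1) × 18.73 = 18.73 mol
V(CO) = nRT/P = 18.73 × 8.314 × 721.15 / 90.4 = 1242 L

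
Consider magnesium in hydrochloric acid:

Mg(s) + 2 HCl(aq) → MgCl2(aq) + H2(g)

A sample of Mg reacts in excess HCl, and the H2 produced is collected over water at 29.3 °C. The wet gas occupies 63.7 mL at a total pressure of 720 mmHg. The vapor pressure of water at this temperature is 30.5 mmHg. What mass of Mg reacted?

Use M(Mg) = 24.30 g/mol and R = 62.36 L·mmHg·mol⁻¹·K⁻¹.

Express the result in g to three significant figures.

0.0566 g

P(H2) = 720 − 30.5 = 689.5 mmHg
n(H2) = PV/RT = (689.5 × 0.06370) / (62.36 × 302.45) = 0.002329 mol
n(Mg) = (1/1) × 0.002329 = 0.002329 mol
m(Mg) = 0.002329 × 24.30 = 0.05659 g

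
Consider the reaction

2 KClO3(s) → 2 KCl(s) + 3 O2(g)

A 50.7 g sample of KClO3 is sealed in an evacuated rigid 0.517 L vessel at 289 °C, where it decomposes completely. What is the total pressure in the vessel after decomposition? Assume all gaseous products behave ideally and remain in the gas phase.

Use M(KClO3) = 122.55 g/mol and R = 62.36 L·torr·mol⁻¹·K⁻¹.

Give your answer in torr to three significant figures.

n(KClO3) = 50.7 / 122.55 = 0.4137 mol
n(gas produced) = (3/2) × 0.4137 = 0.6206 mol
P = nRT/V = 0.6206 × 62.36 × 562.15 / 0.517 = 42080 torr

42100 torr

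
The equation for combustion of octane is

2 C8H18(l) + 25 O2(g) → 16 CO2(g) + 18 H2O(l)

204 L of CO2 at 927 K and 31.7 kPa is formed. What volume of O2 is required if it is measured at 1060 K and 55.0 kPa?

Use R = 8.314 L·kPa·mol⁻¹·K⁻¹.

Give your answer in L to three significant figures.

n(CO2) = PV/RT = (31.7 × 204) / (8.314 × 927) = 0.8391 mol
n(O2) = (25/16) × 0.8391 = 1.311 mol
V = nRT/P = 1.311 × 8.314 × 1060 / 55.0 = 210.1 L

210 L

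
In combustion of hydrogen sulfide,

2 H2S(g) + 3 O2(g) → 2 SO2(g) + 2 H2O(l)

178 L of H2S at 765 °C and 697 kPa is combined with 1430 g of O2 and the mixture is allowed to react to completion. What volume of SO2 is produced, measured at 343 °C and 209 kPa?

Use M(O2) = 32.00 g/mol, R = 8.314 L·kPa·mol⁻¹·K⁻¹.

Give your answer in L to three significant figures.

352 L

n(H2S) = PV/RT = (697 × 178) / (8.314 × 1038.15) = 14.37 mol
n(O2) = 1430 / 32.00 = 44.69 mol
For 14.37 mol H2S, stoichiometry requires (3/2) × 14.37 = 21.55 mol O2; 44.69 mol is available, so H2S is limiting.
n(SO2) = (2/2) × 14.37 = 14.37 mol
V(SO2) = nRT/P = 14.37 × 8.314 × 616.15 / 209 = 352.2 L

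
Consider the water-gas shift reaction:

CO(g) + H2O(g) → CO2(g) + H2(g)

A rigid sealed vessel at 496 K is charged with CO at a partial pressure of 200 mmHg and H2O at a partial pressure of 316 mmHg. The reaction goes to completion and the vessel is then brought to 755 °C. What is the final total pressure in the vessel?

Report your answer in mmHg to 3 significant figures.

1070 mmHg

Because the vessel is rigid and T is held at 496 K, work the stoichiometry in partial pressures (P_i = n_iRT/V).
P(H2O) required for 200 mmHg of CO = (1/1) × 200 = 200.0 mmHg; available 316 mmHg, so CO is limiting.
P(H2O) remaining = 316 − (1/1) × 200 = 116.0 mmHg
P(gaseous products) = (1+1)/1 × 200 = 400.0 mmHg
P_total at 496 K = 116.0 + 400.0 = 516.0 mmHg
Scaling to 755 °C: P = 516.0 × 1028.15/496 = 1070 mmHg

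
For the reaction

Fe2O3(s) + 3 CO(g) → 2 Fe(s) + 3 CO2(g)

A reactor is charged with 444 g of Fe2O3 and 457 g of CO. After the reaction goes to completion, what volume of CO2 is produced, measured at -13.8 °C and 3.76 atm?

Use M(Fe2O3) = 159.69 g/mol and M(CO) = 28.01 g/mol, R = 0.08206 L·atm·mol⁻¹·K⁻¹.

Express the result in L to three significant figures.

n(Fe2O3) = 444 / 159.69 = 2.780 mol
n(CO) = 457 / 28.01 = 16.32 mol
For 2.780 mol Fe2O3, stoichiometry requires (3/1) × 2.780 = 8.340 mol CO; 16.32 mol is available, so Fe2O3 is limiting.
n(CO2) = (3/1) × 2.780 = 8.340 mol
V(CO2) = nRT/P = 8.340 × 0.08206 × 259.35 / 3.76 = 47.21 L

47.2 L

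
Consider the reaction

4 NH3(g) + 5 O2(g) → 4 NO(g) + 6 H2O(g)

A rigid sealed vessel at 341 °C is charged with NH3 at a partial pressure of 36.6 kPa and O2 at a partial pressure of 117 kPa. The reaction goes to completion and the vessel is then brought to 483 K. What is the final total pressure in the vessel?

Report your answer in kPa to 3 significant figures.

128 kPa

With V and T fixed, P_i ∝ n_i, so the mole ratios apply directly to partial pressures at 341 °C.
P(O2) required for 36.6 kPa of NH3 = (5/4) × 36.6 = 45.75 kPa; available 117 kPa, so NH3 is limiting.
P(O2) remaining = 117 − (5/4) × 36.6 = 71.25 kPa
P(gaseous products) = (4+6)/4 × 36.6 = 91.50 kPa
P_total at 341 °C = 71.25 + 91.50 = 162.8 kPa
Scaling to 483 K: P = 162.8 × 483/614.15 = 128.0 kPa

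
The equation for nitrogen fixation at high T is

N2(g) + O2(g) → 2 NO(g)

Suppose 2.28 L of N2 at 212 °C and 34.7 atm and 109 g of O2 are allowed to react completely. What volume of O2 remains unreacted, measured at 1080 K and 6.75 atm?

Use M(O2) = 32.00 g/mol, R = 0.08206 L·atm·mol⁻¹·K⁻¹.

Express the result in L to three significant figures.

18.6 L

n(N2) = PV/RT = (34.7 × 2.28) / (0.08206 × 485.15) = 1.987 mol
n(O2) = 109 / 32.00 = 3.406 mol
For 1.987 mol N2, stoichiometry requires (1/1) × 1.987 = 1.987 mol O2; 3.406 mol is available, so N2 is limiting.
n(O2) consumed = (1/1) × 1.987 = 1.987 mol; remaining = 3.406 − 1.987 = 1.419 mol
V(O2) = nRT/P = 1.419 × 0.08206 × 1080 / 6.75 = 18.63 L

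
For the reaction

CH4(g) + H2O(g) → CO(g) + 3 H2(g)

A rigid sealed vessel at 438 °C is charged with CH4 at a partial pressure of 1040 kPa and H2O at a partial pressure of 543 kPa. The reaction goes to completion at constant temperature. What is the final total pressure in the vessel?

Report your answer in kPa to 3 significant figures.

With V and T fixed, P_i ∝ n_i, so the mole ratios apply directly to partial pressures at 438 °C.
P(H2O) required for 1040 kPa of CH4 = (1/1) × 1040 = 1040 kPa; available 543 kPa, so H2O is limiting.
P(CH4) remaining = 1040 − (1/1) × 543 = 497.0 kPa
P(gaseous products) = (1+3)/1 × 543 = 2172 kPa
P_total at 438 °C = 497.0 + 2172 = 2669 kPa

2670 kPa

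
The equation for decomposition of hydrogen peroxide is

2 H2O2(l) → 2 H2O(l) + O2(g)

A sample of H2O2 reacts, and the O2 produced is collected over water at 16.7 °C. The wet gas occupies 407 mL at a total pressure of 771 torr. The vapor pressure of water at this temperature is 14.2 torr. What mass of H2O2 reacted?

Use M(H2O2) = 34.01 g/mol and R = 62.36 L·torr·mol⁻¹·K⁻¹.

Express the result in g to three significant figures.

P(O2) = 771 − 14.2 = 756.8 torr
n(O2) = PV/RT = (756.8 × 0.4070) / (62.36 × 289.85) = 0.01704 mol
n(H2O2) = (2/1) × 0.01704 = 0.03408 mol
m(H2O2) = 0.03408 × 34.01 = 1.159 g

1.16 g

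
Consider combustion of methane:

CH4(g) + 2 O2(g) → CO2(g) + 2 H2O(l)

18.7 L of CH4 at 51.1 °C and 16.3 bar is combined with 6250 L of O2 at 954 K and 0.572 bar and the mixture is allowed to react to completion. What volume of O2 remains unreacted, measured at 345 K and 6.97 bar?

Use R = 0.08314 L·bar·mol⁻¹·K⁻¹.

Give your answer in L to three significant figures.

n(CH4) = PV/RT = (16.3 × 18.7) / (0.08314 × 324.25) = 11.31 mol
n(O2) = PV/RT = (0.572 × 6250) / (0.08314 × 954) = 45.07 mol
For 11.31 mol CH4, stoichiometry requires (2/1) × 11.31 = 22.62 mol O2; 45.07 mol is available, so CH4 is limiting.
n(O2) consumed = (2/1) × 11.31 = 22.62 mol; remaining = 45.07 − 22.62 = 22.45 mol
V(O2) = nRT/P = 22.45 × 0.08314 × 345 / 6.97 = 92.39 L

92.4 L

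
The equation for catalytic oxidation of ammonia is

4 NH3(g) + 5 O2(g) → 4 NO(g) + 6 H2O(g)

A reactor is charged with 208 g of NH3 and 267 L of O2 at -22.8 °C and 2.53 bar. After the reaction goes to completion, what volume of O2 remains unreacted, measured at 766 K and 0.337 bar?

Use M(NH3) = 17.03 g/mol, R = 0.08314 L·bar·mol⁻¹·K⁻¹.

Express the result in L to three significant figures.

3250 L

n(NH3) = 208 / 17.03 = 12.21 mol
n(O2) = PV/RT = (2.53 × 267) / (0.08314 × 250.35) = 32.45 mol
For 12.21 mol NH3, stoichiometry requires (5/4) × 12.21 = 15.26 mol O2; 32.45 mol is available, so NH3 is limiting.
n(O2) consumed = (5/4) × 12.21 = 15.26 mol; remaining = 32.45 − 15.26 = 17.19 mol
V(O2) = nRT/P = 17.19 × 0.08314 × 766 / 0.337 = 3249 L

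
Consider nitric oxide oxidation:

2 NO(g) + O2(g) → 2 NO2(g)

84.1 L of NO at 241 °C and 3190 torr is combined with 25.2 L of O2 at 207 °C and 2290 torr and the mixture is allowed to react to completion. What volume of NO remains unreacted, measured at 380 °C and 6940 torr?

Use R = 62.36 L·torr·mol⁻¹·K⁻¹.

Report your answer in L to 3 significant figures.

n(NO) = PV/RT = (3190 × 84.1) / (62.36 × 514.15) = 8.367 mol
n(O2) = PV/RT = (2290 × 25.2) / (62.36 × 480.15) = 1.927 mol
For 8.367 mol NO, stoichiometry requires (1/2) × 8.367 = 4.184 mol O2; 1.927 mol is available, so O2 is limiting.
n(NO) consumed = (2/1) × 1.927 = 3.854 mol; remaining = 8.367 − 3.854 = 4.513 mol
V(NO) = nRT/P = 4.513 × 62.36 × 653.15 / 6940 = 26.49 L

26.5 L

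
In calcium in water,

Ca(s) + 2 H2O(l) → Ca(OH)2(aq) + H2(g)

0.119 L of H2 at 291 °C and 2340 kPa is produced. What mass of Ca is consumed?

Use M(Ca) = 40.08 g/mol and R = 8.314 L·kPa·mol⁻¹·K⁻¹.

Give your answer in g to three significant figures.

n(H2) = PV/RT = (2340 × 0.119) / (8.314 × 564.15) = 0.05937 mol
n(Ca) = (1/1) × 0.05937 = 0.05937 mol
m(Ca) = 0.05937 × 40.08 = 2.380 g

2.38 g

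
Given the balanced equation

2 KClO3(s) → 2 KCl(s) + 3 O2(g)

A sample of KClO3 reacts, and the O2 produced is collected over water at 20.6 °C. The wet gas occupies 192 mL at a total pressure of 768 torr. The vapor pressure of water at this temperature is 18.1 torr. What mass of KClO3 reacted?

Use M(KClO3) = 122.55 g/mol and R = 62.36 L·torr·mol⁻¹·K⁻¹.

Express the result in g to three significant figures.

P(O2) = 768 − 18.1 = 749.9 torr
n(O2) = PV/RT = (749.9 × 0.1920) / (62.36 × 293.75) = 0.007860 mol
n(KClO3) = (2/3) × 0.007860 = 0.005240 mol
m(KClO3) = 0.005240 × 122.55 = 0.6422 g

0.642 g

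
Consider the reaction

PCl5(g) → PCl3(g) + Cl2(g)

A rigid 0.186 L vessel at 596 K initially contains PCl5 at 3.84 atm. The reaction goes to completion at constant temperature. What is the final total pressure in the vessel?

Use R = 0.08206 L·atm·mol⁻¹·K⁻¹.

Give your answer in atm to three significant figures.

7.68 atm

At constant T and V, P ∝ n(gas): 1 mol gas → 2 mol gas.
P_final = (2/1) × 3.84 = 7.680 atm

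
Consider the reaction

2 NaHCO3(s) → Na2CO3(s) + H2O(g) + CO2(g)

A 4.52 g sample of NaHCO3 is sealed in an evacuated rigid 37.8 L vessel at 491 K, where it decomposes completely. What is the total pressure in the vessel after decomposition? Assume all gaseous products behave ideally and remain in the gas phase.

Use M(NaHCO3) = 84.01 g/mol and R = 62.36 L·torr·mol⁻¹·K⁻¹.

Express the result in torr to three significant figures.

43.6 torr

n(NaHCO3) = 4.52 / 84.01 = 0.05380 mol
n(gas produced) = (2/2) × 0.05380 = 0.05380 mol
P = nRT/V = 0.05380 × 62.36 × 491 / 37.8 = 43.58 torr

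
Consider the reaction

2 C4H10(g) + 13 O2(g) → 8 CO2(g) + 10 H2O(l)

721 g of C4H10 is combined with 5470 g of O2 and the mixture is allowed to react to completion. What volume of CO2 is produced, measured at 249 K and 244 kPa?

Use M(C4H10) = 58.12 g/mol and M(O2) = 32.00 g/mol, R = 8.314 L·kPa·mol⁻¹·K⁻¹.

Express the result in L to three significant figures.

n(C4H10) = 721 / 58.12 = 12.41 mol
n(O2) = 5470 / 32.00 = 170.9 mol
For 12.41 mol C4H10, stoichiometry requires (13/2) × 12.41 = 80.67 mol O2; 170.9 mol is available, so C4H10 is limiting.
n(CO2) = (8/2) × 12.41 = 49.64 mol
V(CO2) = nRT/P = 49.64 × 8.314 × 249 / 244 = 421.2 L

421 L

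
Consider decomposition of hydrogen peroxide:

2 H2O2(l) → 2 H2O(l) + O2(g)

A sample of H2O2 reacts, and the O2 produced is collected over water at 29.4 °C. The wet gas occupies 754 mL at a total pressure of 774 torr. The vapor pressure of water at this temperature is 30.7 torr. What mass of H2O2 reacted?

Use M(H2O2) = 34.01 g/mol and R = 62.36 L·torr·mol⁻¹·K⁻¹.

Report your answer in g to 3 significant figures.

P(O2) = 774 − 30.7 = 743.3 torr
n(O2) = PV/RT = (743.3 × 0.7540) / (62.36 × 302.55) = 0.02971 mol
n(H2O2) = (2/1) × 0.02971 = 0.05942 mol
m(H2O2) = 0.05942 × 34.01 = 2.021 g

2.02 g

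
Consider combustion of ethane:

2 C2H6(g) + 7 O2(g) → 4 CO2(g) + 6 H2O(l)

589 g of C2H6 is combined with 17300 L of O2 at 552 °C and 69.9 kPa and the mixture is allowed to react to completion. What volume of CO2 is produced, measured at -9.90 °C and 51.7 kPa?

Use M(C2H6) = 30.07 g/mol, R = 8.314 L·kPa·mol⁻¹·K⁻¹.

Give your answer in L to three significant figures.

1660 L

n(C2H6) = 589 / 30.07 = 19.59 mol
n(O2) = PV/RT = (69.9 × 17300) / (8.314 × 825.15) = 176.3 mol
For 19.59 mol C2H6, stoichiometry requires (7/2) × 19.59 = 68.56 mol O2; 176.3 mol is available, so C2H6 is limiting.
n(CO2) = (4/2) × 19.59 = 39.18 mol
V(CO2) = nRT/P = 39.18 × 8.314 × 263.25 / 51.7 = 1659 L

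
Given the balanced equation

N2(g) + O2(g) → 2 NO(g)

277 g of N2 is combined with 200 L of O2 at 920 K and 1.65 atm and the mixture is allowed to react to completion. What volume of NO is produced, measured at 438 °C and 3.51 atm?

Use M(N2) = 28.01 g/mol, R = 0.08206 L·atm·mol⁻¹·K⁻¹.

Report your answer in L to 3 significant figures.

145 L

n(N2) = 277 / 28.01 = 9.889 mol
n(O2) = PV/RT = (1.65 × 200) / (0.08206 × 920) = 4.371 mol
For 9.889 mol N2, stoichiometry requires (1/1) × 9.889 = 9.889 mol O2; 4.371 mol is available, so O2 is limiting.
n(NO) = (2/1) × 4.371 = 8.742 mol
V(NO) = nRT/P = 8.742 × 0.08206 × 711.15 / 3.51 = 145.3 L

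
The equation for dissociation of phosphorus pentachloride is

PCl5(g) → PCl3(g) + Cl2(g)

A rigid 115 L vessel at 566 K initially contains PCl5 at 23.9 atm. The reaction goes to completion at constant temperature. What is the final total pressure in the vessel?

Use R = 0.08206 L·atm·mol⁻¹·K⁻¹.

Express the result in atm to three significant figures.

47.8 atm

Rigid vessel, constant T ⇒ P scales with total gas moles (1 → 2).
P_final = (2/1) × 23.9 = 47.80 atm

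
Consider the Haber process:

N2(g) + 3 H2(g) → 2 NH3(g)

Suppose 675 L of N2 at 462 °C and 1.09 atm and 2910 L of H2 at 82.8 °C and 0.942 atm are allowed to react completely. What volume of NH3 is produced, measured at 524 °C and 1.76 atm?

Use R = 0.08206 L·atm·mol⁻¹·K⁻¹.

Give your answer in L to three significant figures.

907 L

n(N2) = PV/RT = (1.09 × 675) / (0.08206 × 735.15) = 12.20 mol
n(H2) = PV/RT = (0.942 × 2910) / (0.08206 × 355.95) = 93.85 mol
For 12.20 mol N2, stoichiometry requires (3/1) × 12.20 = 36.60 mol H2; 93.85 mol is available, so N2 is limiting.
n(NH3) = (2/1) × 12.20 = 24.40 mol
V(NH3) = nRT/P = 24.40 × 0.08206 × 797.15 / 1.76 = 906.9 L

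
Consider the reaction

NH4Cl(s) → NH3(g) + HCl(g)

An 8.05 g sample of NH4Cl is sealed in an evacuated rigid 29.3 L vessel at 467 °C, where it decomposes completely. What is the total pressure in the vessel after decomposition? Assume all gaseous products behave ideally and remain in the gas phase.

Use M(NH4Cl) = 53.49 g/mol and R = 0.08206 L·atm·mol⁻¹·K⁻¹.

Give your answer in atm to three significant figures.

0.624 atm

n(NH4Cl) = 8.05 / 53.49 = 0.1505 mol
n(gas produced) = (2/1) × 0.1505 = 0.3010 mol
P = nRT/V = 0.3010 × 0.08206 × 740.15 / 29.3 = 0.6240 atm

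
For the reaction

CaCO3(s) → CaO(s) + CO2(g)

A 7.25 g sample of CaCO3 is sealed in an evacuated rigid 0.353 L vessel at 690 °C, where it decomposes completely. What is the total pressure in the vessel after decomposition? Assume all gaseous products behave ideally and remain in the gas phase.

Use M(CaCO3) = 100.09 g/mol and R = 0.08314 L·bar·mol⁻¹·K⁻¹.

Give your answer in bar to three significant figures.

16.4 bar

n(CaCO3) = 7.25 / 100.09 = 0.07243 mol
n(gas produced) = (1/1) × 0.07243 = 0.07243 mol
P = nRT/V = 0.07243 × 0.08314 × 963.15 / 0.353 = 16.43 bar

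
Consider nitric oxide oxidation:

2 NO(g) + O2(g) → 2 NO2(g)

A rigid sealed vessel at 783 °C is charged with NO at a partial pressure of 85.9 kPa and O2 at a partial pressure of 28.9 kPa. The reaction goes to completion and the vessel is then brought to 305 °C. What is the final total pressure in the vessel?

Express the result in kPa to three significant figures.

47.0 kPa

With V and T fixed, P_i ∝ n_i, so the mole ratios apply directly to partial pressures at 783 °C.
P(O2) required for 85.9 kPa of NO = (1/2) × 85.9 = 42.95 kPa; available 28.9 kPa, so O2 is limiting.
P(NO) remaining = 85.9 − (2/1) × 28.9 = 28.10 kPa
P(gaseous products) = (2)/1 × 28.9 = 57.80 kPa
P_total at 783 °C = 28.10 + 57.80 = 85.90 kPa
Scaling to 305 °C: P = 85.90 × 578.15/1056.15 = 47.02 kPa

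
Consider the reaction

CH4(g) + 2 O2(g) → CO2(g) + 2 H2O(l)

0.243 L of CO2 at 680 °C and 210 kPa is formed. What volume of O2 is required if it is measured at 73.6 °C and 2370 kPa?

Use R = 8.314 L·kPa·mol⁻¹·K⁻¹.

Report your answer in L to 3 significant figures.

0.0157 L

n(CO2) = PV/RT = (210 × 0.243) / (8.314 × 953.15) = 0.006440 mol
n(O2) = (2/1) × 0.006440 = 0.01288 mol
V = nRT/P = 0.01288 × 8.314 × 346.75 / 2370 = 0.01567 L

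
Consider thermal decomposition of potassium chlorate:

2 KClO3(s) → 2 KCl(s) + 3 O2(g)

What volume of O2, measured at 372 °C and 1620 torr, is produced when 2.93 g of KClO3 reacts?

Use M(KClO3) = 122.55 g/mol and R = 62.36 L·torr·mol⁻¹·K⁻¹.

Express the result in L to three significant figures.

n(KClO3) = 2.930 / 122.55 = 0.02391 mol
n(O2) = (3/2) × 0.02391 = 0.03587 mol
V = nRT/P = 0.03587 × 62.36 × 645.15 / 1620 = 0.8908 L

0.891 L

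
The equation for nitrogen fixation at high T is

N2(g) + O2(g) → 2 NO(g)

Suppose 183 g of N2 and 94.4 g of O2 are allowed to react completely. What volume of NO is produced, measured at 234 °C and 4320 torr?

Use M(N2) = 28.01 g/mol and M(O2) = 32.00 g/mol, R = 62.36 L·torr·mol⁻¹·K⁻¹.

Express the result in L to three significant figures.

43.2 L

n(N2) = 183 / 28.01 = 6.533 mol
n(O2) = 94.4 / 32.00 = 2.950 mol
For 6.533 mol N2, stoichiometry requires (1/1) × 6.533 = 6.533 mol O2; 2.950 mol is available, so O2 is limiting.
n(NO) = (2/1) × 2.950 = 5.900 mol
V(NO) = nRT/P = 5.900 × 62.36 × 507.15 / 4320 = 43.19 L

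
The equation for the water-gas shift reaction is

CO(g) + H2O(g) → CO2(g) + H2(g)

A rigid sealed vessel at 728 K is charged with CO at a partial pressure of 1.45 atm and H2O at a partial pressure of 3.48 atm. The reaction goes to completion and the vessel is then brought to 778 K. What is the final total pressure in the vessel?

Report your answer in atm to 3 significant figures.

5.27 atm

Because the vessel is rigid and T is held at 728 K, work the stoichiometry in partial pressures (P_i = n_iRT/V).
P(H2O) required for 1.45 atm of CO = (1/1) × 1.45 = 1.450 atm; available 3.48 atm, so CO is limiting.
P(H2O) remaining = 3.48 − (1/1) × 1.45 = 2.030 atm
P(gaseous products) = (1+1)/1 × 1.45 = 2.900 atm
P_total at 728 K = 2.030 + 2.900 = 4.930 atm
Scaling to 778 K: P = 4.930 × 778/728 = 5.269 atm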